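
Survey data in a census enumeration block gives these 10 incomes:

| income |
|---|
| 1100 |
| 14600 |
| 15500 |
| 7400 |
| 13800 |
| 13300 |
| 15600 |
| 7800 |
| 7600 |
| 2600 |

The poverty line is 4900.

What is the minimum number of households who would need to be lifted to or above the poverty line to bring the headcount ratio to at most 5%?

Currently q = 2 of N = 10 are below the line (H = 0.200).
A headcount ratio of at most 5% allows at most ⌊0.05 × 10⌋ = 0 poor households.
So at least 2 − 0 = 2 must be lifted.

2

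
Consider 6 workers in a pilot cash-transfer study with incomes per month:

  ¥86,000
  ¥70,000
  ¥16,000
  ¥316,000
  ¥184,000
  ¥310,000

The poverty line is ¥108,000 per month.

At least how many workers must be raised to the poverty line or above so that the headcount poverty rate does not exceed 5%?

3

3 of the 6 workers are poor, so H = 3/6 = 0.500.
A headcount ratio of at most 5% allows at most ⌊0.05 × 6⌋ = 0 poor workers.
So at least 3 − 0 = 3 must be lifted.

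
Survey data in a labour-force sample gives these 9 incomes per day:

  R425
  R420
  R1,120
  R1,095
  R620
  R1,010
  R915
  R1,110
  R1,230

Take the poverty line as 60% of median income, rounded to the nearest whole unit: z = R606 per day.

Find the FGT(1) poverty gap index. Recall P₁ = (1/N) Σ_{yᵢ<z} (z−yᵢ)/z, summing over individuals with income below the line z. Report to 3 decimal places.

Below the line: R420, R425 (q = 2 of N = 9).
Relative gaps: (606−420)/606 = 0.3069; (606−425)/606 = 0.2987.
Sum of shortfalls = 0.605611; P₁ averages over all N: 0.605611 / 9 = 0.067.

0.067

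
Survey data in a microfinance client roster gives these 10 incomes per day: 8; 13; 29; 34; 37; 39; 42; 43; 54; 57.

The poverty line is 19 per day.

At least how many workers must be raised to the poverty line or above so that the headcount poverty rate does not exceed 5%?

Currently q = 2 of N = 10 are below the line (H = 0.200).
A headcount ratio of at most 5% allows at most ⌊0.05 × 10⌋ = 0 poor workers.
So at least 2 − 0 = 2 must be lifted.

2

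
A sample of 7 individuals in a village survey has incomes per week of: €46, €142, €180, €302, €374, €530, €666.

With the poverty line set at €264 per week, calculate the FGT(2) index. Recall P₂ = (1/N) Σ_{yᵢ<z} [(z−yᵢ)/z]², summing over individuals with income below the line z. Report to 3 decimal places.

Poor units: €46, €142, €180 (q = 3 of N = 7).
Relative gaps: (264−46)/264 = 0.8258; (264−142)/264 = 0.4621; (264−180)/264 = 0.3182.
Squared: 0.6819; 0.2136; 0.1012.
Sum = 0.996671; P₂ = 0.996671 / 7 = 0.142.

0.142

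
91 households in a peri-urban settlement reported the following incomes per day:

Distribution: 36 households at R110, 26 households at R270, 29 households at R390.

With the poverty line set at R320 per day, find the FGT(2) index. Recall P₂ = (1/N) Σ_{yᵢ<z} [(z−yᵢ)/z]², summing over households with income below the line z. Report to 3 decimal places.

0.177

Incomes under z: 36×R110, 26×R270 (q = 62 of N = 91).
Normalized shortfalls: (320−110)/320 = 0.6562 (×36); (320−270)/320 = 0.1562 (×26).
Squared: 0.4307 (×36); 0.0244 (×26).
Sum = 16.138672; P₂ = 16.138672 / 91 = 0.177.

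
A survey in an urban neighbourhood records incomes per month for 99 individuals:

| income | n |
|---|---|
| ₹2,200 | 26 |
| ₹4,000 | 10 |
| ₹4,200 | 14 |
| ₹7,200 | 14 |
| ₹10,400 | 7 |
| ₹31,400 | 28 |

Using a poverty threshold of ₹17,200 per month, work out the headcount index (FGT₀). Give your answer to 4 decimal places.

71 of the 99 individuals have income below ₹17,200.
H = 71/99 = 0.7172.

0.7172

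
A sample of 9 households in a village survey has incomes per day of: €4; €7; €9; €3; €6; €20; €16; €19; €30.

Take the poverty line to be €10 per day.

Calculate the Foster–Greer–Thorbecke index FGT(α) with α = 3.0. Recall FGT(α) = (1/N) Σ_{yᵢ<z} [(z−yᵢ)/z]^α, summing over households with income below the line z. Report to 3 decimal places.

Poor units: €3, €4, €6, €7, €9 (q = 5 of N = 9).
Normalized shortfalls: (10−3)/10 = 0.7000; (10−4)/10 = 0.6000; (10−6)/10 = 0.4000; (10−7)/10 = 0.3000; (10−9)/10 = 0.1000.
Raised to α = 3.0: 0.34300; 0.21600; 0.06400; 0.02700; 0.00100.
Sum = 0.651000; FGT(3.0) = 0.651000 / 9 = 0.072.

0.072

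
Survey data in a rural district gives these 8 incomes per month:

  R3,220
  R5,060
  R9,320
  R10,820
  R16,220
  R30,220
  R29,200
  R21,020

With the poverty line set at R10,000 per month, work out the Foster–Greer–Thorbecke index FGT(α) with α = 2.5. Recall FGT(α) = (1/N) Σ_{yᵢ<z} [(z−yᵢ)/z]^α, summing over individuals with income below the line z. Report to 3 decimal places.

0.069

Poor units: R3,220, R5,060, R9,320 (q = 3 of N = 8).
Normalized shortfalls: (10000−3220)/10000 = 0.6780; (10000−5060)/10000 = 0.4940; (10000−9320)/10000 = 0.0680.
Raised to α = 2.5: 0.37851; 0.17152; 0.00121.
Sum = 0.551234; FGT(2.5) = 0.551234 / 8 = 0.069.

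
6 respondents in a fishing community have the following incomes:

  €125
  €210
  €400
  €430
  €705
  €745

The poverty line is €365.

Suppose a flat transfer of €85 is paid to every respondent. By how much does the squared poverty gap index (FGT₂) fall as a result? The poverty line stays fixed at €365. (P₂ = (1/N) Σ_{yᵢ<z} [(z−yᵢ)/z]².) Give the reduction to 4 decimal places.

Before: below the line — €125, €210; squared poverty gap index (FGT₂) = 0.102114.
After the €85 transfer: below the line — €210, €295; squared poverty gap index (FGT₂) = 0.036186.
Reduction = 0.102114 − 0.036186 = 0.0659.

0.0659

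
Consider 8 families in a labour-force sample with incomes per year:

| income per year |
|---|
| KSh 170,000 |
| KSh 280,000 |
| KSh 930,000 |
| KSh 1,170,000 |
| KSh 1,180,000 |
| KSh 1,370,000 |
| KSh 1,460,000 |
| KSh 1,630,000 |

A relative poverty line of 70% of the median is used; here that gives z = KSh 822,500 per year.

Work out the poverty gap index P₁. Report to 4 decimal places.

0.1816

Poor units: KSh 170,000, KSh 280,000 (q = 2 of N = 8).
Shortfall ratios: (822500−170000)/822500 = 0.7933; (822500−280000)/822500 = 0.6596.
Σ = 1.452888. Dividing by the full population N = 8 gives P₁ = 0.1816.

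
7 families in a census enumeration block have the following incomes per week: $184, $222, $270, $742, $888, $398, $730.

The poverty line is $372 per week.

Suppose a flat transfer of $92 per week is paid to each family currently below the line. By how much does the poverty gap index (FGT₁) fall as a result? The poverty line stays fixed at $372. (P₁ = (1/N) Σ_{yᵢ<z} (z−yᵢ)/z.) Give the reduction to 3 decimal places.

Before: below the line — $184, $222, $270; poverty gap index (FGT₁) = 0.16897.
After the $92 transfer: below the line — $276, $314, $362; poverty gap index (FGT₁) = 0.06298.
Reduction = 0.16897 − 0.06298 = 0.106.

0.106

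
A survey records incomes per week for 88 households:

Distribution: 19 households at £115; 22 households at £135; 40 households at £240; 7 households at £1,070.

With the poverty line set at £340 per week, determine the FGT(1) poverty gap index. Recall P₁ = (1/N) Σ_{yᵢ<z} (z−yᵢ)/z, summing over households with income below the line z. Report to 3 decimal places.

0.427

Below the line: 19×£115, 22×£135, 40×£240 (q = 81 of N = 88).
Normalized shortfalls: (340−115)/340 = 0.6618 (×19); (340−135)/340 = 0.6029 (×22); (340−240)/340 = 0.2941 (×40).
Sum of shortfalls = 37.602941; P₁ averages over all N: 37.602941 / 88 = 0.427.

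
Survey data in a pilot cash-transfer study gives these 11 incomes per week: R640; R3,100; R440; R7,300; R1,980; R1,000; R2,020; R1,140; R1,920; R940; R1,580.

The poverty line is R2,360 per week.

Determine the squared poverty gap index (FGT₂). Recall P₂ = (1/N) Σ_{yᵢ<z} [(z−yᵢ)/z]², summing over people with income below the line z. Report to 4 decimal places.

Below the line: R440, R640, R940, R1,000, R1,140, R1,580, R1,920, R1,980, R2,020 (q = 9 of N = 11).
Relative gaps: (2360−440)/2360 = 0.8136; (2360−640)/2360 = 0.7288; (2360−940)/2360 = 0.6017; (2360−1000)/2360 = 0.5763; (2360−1140)/2360 = 0.5169; (2360−1580)/2360 = 0.3305; (2360−1920)/2360 = 0.1864; (2360−1980)/2360 = 0.1610; (2360−2020)/2360 = 0.1441.
Squared: 0.6619; 0.5312; 0.3620; 0.3321; 0.2672; 0.1092; 0.0348; 0.0259; 0.0208.
Sum = 2.345088; P₂ = 2.345088 / 11 = 0.2132.

0.2132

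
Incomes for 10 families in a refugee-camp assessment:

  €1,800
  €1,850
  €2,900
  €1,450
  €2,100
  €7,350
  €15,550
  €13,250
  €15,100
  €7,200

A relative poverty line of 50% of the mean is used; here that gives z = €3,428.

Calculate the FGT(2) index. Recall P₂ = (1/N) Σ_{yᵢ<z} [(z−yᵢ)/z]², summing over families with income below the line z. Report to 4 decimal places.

Below z: €1,450, €1,800, €1,850, €2,100, €2,900 (q = 5 of N = 10).
Relative gaps: (3428−1450)/3428 = 0.5770; (3428−1800)/3428 = 0.4749; (3428−1850)/3428 = 0.4603; (3428−2100)/3428 = 0.3874; (3428−2900)/3428 = 0.1540.
Squared: 0.3329; 0.2255; 0.2119; 0.1501; 0.0237.
Sum = 0.944187; P₂ = 0.944187 / 10 = 0.0944.

0.0944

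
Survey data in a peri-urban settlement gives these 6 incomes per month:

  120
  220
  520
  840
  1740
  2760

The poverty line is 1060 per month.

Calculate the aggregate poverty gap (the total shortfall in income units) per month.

Below the line: 120, 220, 520, 840 (q = 4 of N = 6).
Individual gaps: 1060−120 = 940; 1060−220 = 840; 1060−520 = 540; 1060−840 = 220.
Aggregate gap = 2540.

2540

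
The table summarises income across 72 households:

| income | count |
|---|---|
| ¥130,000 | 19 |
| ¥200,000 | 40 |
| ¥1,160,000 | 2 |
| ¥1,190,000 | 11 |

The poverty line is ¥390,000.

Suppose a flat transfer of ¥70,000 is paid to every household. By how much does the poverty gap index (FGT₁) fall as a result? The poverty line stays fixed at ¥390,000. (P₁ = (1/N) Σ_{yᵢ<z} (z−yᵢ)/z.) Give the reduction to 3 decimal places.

0.147

Before: below the line — 19×¥130,000, 40×¥200,000; poverty gap index (FGT₁) = 0.44658.
After the ¥70,000 transfer: below the line — 19×¥200,000, 40×¥270,000; poverty gap index (FGT₁) = 0.29950.
Reduction = 0.44658 − 0.29950 = 0.147.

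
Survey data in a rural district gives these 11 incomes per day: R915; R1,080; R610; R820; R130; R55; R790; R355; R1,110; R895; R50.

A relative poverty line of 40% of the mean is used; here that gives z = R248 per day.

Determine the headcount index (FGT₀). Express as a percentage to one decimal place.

27.3%

3 of the 11 individuals have income below R248.
H = 3/11 = 27.3%.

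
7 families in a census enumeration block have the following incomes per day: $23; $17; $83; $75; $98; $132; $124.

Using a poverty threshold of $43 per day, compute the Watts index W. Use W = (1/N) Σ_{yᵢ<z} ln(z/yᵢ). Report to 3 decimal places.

Incomes under z: $17, $23 (q = 2 of N = 7).
ln(z/y) terms: ln(43/17) = 0.9280; ln(43/23) = 0.6257.
W = 1.553693 / 7 = 0.222.

0.222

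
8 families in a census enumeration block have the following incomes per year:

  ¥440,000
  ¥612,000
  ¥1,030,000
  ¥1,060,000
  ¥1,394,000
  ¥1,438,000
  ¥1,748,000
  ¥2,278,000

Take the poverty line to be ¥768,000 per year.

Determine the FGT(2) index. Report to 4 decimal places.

Poor units: ¥440,000, ¥612,000 (q = 2 of N = 8).
Gap ratios (z−y)/z: (768000−440000)/768000 = 0.4271; (768000−612000)/768000 = 0.2031.
Squared: 0.1824; 0.0413.
Sum = 0.223660; P₂ = 0.223660 / 8 = 0.0280.

0.0280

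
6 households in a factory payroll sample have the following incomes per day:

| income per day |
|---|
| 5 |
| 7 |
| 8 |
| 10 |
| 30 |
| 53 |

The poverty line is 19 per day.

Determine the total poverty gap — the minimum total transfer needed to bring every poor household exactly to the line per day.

Below z: 5, 7, 8, 10 (q = 4 of N = 6).
Individual gaps: 19−5 = 14; 19−7 = 12; 19−8 = 11; 19−10 = 9.
Aggregate gap = 46.

46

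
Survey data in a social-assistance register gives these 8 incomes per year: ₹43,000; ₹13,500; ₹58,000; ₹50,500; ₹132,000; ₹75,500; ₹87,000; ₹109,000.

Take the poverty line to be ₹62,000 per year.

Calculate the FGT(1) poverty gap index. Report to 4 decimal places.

0.1673

Below the line: ₹13,500, ₹43,000, ₹50,500, ₹58,000 (q = 4 of N = 8).
Shortfall ratios: (62000−13500)/62000 = 0.7823; (62000−43000)/62000 = 0.3065; (62000−50500)/62000 = 0.1855; (62000−58000)/62000 = 0.0645.
Sum of shortfalls = 1.338710; P₁ averages over all N: 1.338710 / 8 = 0.1673.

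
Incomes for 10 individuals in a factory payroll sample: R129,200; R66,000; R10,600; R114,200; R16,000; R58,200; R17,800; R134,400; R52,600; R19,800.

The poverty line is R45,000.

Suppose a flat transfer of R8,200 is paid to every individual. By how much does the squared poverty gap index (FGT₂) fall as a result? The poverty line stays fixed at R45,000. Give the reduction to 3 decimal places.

Before: below the line — R10,600, R16,000, R17,800, R19,800; squared poverty gap index (FGT₂) = 0.16786.
After the R8,200 transfer: below the line — R18,800, R24,200, R26,000, R28,000; squared poverty gap index (FGT₂) = 0.08736.
Reduction = 0.16786 − 0.08736 = 0.081.

0.081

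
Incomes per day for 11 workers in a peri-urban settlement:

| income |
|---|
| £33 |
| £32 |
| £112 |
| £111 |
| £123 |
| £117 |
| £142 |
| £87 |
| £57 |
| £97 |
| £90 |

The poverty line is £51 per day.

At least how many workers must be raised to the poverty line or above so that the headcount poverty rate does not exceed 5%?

Currently q = 2 of N = 11 are below the line (H = 0.182).
A headcount ratio of at most 5% allows at most ⌊0.05 × 11⌋ = 0 poor workers.
So at least 2 − 0 = 2 must be lifted.

2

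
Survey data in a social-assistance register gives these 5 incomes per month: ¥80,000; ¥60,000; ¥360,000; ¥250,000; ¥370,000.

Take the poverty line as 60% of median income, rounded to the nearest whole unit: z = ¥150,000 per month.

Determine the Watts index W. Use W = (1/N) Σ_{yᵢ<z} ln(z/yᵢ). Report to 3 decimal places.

0.309

Poor units: ¥60,000, ¥80,000 (q = 2 of N = 5).
Log gaps: ln(150000/60000) = 0.9163; ln(150000/80000) = 0.6286.
W = 1.544899 / 5 = 0.309.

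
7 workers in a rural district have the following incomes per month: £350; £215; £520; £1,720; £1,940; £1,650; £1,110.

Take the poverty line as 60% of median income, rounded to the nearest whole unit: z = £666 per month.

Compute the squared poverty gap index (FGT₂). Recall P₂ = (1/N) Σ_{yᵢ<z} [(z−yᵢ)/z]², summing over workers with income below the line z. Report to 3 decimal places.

0.105

Below the line: £215, £350, £520 (q = 3 of N = 7).
Gap ratios (z−y)/z: (666−215)/666 = 0.6772; (666−350)/666 = 0.4745; (666−520)/666 = 0.2192.
Squared: 0.4586; 0.2251; 0.0481.
Sum = 0.731752; P₂ = 0.731752 / 7 = 0.105.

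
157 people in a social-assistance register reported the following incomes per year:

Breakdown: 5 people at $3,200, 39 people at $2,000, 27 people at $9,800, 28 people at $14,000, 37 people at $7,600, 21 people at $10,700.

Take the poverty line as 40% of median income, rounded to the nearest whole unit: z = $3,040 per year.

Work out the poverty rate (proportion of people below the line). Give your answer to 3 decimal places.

0.248

39 of the 157 people have income below $3,040.
H = 39/157 = 0.248.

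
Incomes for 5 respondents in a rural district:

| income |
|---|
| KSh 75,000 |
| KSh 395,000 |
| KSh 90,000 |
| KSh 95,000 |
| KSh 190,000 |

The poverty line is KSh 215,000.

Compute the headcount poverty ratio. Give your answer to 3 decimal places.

4 of the 5 respondents have income below KSh 215,000.
H = 4/5 = 0.800.

0.800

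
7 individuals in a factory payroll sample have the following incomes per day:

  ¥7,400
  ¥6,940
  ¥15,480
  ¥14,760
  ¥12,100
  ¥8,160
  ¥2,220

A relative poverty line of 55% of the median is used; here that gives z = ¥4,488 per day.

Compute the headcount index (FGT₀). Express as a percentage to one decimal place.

14.3%

1 of the 7 individuals have income below ¥4,488.
H = 1/7 = 14.3%.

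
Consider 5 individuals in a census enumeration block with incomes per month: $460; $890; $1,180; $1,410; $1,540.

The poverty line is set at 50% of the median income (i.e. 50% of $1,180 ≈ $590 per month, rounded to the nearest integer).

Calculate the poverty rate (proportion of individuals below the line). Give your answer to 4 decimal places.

1 of the 5 individuals have income below $590.
H = 1/5 = 0.2000.

0.2000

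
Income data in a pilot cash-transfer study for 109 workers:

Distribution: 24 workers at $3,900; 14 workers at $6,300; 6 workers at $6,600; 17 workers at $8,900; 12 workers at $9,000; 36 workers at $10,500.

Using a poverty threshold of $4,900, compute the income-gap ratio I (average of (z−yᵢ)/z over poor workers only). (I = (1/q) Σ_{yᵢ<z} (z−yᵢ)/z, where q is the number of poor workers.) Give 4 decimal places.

0.2041

Poor units: 24×$3,900 (q = 24 of N = 109).
Relative gaps: 0.2041 (×24); sum = 4.897959.
The income-gap ratio divides by q (the poor only): 4.897959 / 24 = 0.2041.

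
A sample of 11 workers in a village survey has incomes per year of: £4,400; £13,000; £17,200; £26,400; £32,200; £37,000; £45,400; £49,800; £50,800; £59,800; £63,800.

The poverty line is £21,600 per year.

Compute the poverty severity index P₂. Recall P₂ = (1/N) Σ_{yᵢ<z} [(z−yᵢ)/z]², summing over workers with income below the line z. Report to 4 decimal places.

0.0758

Poor units: £4,400, £13,000, £17,200 (q = 3 of N = 11).
Normalized shortfalls: (21600−4400)/21600 = 0.7963; (21600−13000)/21600 = 0.3981; (21600−17200)/21600 = 0.2037.
Squared: 0.6341; 0.1585; 0.0415.
Sum = 0.834105; P₂ = 0.834105 / 11 = 0.0758.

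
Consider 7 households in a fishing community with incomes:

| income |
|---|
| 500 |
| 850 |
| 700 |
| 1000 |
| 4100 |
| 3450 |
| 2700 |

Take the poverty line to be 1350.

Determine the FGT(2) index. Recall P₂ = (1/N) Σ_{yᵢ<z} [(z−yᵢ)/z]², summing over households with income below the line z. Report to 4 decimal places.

Poor units: 500, 700, 850, 1000 (q = 4 of N = 7).
Relative gaps: (1350−500)/1350 = 0.6296; (1350−700)/1350 = 0.4815; (1350−850)/1350 = 0.3704; (1350−1000)/1350 = 0.2593.
Squared: 0.3964; 0.2318; 0.1372; 0.0672.
Sum = 0.832647; P₂ = 0.832647 / 7 = 0.1189.

0.1189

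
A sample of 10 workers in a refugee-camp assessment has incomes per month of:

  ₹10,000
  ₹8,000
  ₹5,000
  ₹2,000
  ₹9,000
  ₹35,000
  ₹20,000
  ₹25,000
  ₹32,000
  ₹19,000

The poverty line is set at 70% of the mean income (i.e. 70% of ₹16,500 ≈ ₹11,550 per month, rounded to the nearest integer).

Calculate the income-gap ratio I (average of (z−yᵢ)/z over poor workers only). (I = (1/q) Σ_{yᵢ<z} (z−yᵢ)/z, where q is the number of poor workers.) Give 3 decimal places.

0.411

Below z: ₹2,000, ₹5,000, ₹8,000, ₹9,000, ₹10,000 (q = 5 of N = 10).
Relative gaps: 0.8268, 0.5671, 0.3074, 0.2208, 0.1342; sum = 2.056277.
The income-gap ratio divides by q (the poor only): 2.056277 / 5 = 0.411.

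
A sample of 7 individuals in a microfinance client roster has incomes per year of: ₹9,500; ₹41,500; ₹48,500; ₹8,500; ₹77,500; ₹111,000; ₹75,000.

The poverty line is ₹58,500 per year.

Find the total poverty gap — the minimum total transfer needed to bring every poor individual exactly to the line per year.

Poor units: ₹8,500, ₹9,500, ₹41,500, ₹48,500 (q = 4 of N = 7).
Individual gaps: 58500−8500 = 50000; 58500−9500 = 49000; 58500−41500 = 17000; 58500−48500 = 10000.
Aggregate gap = ₹126,000.

₹126,000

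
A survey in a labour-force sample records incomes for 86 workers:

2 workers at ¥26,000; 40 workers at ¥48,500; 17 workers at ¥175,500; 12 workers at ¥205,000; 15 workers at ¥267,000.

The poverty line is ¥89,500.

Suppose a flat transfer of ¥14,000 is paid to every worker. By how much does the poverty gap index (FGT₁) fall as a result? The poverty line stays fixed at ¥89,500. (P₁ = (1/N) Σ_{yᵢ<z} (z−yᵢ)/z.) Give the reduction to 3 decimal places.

0.076

Before: below the line — 2×¥26,000, 40×¥48,500; poverty gap index (FGT₁) = 0.22957.
After the ¥14,000 transfer: below the line — 2×¥40,000, 40×¥62,500; poverty gap index (FGT₁) = 0.15318.
Reduction = 0.22957 − 0.15318 = 0.076.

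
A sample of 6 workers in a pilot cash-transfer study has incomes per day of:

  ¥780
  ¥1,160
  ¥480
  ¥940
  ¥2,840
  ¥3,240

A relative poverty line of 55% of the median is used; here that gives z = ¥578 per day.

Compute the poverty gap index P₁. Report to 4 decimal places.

Below the line: ¥480 (q = 1 of N = 6).
Relative gaps: (578−480)/578 = 0.1696.
Σ = 0.169550. Dividing by the full population N = 6 gives P₁ = 0.0283.

0.0283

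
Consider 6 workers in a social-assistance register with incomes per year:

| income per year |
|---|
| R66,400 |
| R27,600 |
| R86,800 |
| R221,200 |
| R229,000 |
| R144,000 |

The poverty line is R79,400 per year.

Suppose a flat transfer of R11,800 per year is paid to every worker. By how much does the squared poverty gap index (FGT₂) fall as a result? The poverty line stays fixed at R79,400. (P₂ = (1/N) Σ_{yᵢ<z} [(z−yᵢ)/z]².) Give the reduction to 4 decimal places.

Before: below the line — R27,600, R66,400; squared poverty gap index (FGT₂) = 0.075404.
After the R11,800 transfer: below the line — R39,400, R78,200; squared poverty gap index (FGT₂) = 0.042337.
Reduction = 0.075404 − 0.042337 = 0.0331.

0.0331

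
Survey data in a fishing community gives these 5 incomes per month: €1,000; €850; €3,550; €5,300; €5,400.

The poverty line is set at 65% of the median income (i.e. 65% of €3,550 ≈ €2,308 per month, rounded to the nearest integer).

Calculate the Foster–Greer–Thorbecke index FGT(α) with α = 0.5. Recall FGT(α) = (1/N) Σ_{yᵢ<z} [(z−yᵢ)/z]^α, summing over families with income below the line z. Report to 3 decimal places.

Below the line: €850, €1,000 (q = 2 of N = 5).
Relative gaps: (2308−850)/2308 = 0.6317; (2308−1000)/2308 = 0.5667.
Raised to α = 0.5: 0.79481; 0.75281.
Sum = 1.547617; FGT(0.5) = 1.547617 / 5 = 0.310.

0.310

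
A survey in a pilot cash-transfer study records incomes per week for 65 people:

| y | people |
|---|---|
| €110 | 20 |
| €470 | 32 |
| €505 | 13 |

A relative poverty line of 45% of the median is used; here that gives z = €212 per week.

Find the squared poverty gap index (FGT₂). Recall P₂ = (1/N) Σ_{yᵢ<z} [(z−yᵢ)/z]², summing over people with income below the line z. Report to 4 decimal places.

0.0712

Below the line: 20×€110 (q = 20 of N = 65).
Gap ratios (z−y)/z: (212−110)/212 = 0.4811 (×20).
Squared: 0.2315 (×20).
Sum = 4.629761; P₂ = 4.629761 / 65 = 0.0712.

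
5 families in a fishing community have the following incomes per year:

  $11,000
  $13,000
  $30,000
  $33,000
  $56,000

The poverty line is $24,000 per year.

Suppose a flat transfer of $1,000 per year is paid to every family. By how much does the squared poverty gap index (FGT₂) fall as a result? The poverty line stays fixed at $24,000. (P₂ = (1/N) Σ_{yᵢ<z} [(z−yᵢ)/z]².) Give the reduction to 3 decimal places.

0.016

Before: below the line — $11,000, $13,000; squared poverty gap index (FGT₂) = 0.10069.
After the $1,000 transfer: below the line — $12,000, $14,000; squared poverty gap index (FGT₂) = 0.08472.
Reduction = 0.10069 − 0.08472 = 0.016.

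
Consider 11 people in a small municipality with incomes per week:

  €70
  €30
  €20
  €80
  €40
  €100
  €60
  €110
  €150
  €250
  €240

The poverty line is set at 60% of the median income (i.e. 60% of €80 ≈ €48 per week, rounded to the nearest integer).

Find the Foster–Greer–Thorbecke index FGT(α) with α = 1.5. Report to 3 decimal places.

Below the line: €20, €30, €40 (q = 3 of N = 11).
Relative gaps: (48−20)/48 = 0.5833; (48−30)/48 = 0.3750; (48−40)/48 = 0.1667.
Raised to α = 1.5: 0.44553; 0.22964; 0.06804.
Sum = 0.743209; FGT(1.5) = 0.743209 / 11 = 0.068.

0.068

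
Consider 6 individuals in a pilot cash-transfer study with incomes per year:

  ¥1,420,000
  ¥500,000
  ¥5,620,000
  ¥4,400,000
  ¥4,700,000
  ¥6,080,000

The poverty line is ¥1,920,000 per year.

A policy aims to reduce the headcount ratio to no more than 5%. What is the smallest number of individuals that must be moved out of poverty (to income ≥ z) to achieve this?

Currently q = 2 of N = 6 are below the line (H = 0.333).
A headcount ratio of at most 5% allows at most ⌊0.05 × 6⌋ = 0 poor individuals.
So at least 2 − 0 = 2 must be lifted.

2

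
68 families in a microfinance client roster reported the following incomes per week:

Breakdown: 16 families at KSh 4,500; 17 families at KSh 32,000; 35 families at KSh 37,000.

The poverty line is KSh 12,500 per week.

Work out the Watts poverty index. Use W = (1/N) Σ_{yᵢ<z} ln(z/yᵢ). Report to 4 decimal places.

Poor units: 16×KSh 4,500 (q = 16 of N = 68).
Log gaps: ln(12500/4500) = 1.0217 (×16).
W = 16.346420 / 68 = 0.2404.

0.2404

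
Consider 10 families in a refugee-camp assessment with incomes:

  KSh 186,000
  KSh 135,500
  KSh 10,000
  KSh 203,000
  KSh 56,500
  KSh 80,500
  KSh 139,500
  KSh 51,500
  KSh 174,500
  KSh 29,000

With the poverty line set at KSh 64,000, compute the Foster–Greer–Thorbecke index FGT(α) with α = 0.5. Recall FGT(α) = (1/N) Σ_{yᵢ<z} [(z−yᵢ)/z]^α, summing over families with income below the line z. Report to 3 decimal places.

Below z: KSh 10,000, KSh 29,000, KSh 51,500, KSh 56,500 (q = 4 of N = 10).
Shortfall ratios: (64000−10000)/64000 = 0.8438; (64000−29000)/64000 = 0.5469; (64000−51500)/64000 = 0.1953; (64000−56500)/64000 = 0.1172.
Raised to α = 0.5: 0.91856; 0.73951; 0.44194; 0.34233.
Sum = 2.442337; FGT(0.5) = 2.442337 / 10 = 0.244.

0.244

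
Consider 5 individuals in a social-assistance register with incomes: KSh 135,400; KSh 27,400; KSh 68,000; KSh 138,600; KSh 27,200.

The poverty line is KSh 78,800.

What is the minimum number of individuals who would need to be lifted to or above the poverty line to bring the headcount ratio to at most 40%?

3 of the 5 individuals are poor, so H = 3/5 = 0.600.
A headcount ratio of at most 40% allows at most ⌊0.40 × 5⌋ = 2 poor individuals.
So at least 3 − 2 = 1 must be lifted.

1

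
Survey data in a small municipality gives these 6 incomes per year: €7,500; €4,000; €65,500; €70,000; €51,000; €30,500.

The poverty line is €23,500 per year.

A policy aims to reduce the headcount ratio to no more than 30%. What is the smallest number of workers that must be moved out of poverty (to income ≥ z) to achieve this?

2 of the 6 workers are poor, so H = 2/6 = 0.333.
A headcount ratio of at most 30% allows at most ⌊0.30 × 6⌋ = 1 poor workers.
So at least 2 − 1 = 1 must be lifted.

1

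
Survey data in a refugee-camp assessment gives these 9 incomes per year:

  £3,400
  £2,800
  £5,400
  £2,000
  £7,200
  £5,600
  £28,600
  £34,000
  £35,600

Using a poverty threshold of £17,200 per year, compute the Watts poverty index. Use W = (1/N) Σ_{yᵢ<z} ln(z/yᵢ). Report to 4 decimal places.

0.9711

Poor units: £2,000, £2,800, £3,400, £5,400, £5,600, £7,200 (q = 6 of N = 9).
Log shortfalls: ln(17200/2000) = 2.1518; ln(17200/2800) = 1.8153; ln(17200/3400) = 1.6211; ln(17200/5400) = 1.1585; ln(17200/5600) = 1.1221; ln(17200/7200) = 0.8708.
W = 8.739668 / 9 = 0.9711.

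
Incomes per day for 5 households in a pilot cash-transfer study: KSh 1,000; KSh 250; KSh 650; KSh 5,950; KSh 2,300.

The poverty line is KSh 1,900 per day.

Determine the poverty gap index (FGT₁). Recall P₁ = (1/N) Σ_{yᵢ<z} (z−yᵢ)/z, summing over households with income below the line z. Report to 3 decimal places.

0.400

Poor units: KSh 250, KSh 650, KSh 1,000 (q = 3 of N = 5).
Relative gaps: (1900−250)/1900 = 0.8684; (1900−650)/1900 = 0.6579; (1900−1000)/1900 = 0.4737.
Sum of shortfalls = 2.000000; P₁ averages over all N: 2.000000 / 5 = 0.400.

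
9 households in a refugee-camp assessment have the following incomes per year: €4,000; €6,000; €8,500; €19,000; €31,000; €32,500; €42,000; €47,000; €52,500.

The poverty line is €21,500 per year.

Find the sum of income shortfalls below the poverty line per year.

€48,500

Incomes under z: €4,000, €6,000, €8,500, €19,000 (q = 4 of N = 9).
Individual gaps: 21500−4000 = 17500; 21500−6000 = 15500; 21500−8500 = 13000; 21500−19000 = 2500.
Aggregate gap = €48,500.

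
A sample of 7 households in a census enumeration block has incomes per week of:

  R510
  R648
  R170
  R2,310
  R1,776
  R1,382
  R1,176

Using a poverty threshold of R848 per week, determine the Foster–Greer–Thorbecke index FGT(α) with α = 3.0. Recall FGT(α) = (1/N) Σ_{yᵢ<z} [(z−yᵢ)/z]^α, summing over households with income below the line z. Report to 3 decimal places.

0.084

Below z: R170, R510, R648 (q = 3 of N = 7).
Normalized shortfalls: (848−170)/848 = 0.7995; (848−510)/848 = 0.3986; (848−648)/848 = 0.2358.
Raised to α = 3.0: 0.51109; 0.06332; 0.01312.
Sum = 0.587537; FGT(3.0) = 0.587537 / 7 = 0.084.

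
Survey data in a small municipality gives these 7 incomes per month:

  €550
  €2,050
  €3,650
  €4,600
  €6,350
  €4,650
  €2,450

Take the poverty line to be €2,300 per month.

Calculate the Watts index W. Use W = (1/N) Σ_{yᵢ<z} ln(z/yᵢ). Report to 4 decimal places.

0.2208

Incomes under z: €550, €2,050 (q = 2 of N = 7).
Log shortfalls: ln(2300/550) = 1.4307; ln(2300/2050) = 0.1151.
W = 1.545815 / 7 = 0.2208.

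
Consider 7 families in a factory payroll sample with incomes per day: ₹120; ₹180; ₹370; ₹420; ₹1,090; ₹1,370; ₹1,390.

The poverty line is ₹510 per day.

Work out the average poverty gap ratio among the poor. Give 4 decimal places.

Below z: ₹120, ₹180, ₹370, ₹420 (q = 4 of N = 7).
Shortfall ratios (z−y)/z: 0.7647, 0.6471, 0.2745, 0.1765; sum = 1.862745.
The income-gap ratio divides by q (the poor only): 1.862745 / 4 = 0.4657.

0.4657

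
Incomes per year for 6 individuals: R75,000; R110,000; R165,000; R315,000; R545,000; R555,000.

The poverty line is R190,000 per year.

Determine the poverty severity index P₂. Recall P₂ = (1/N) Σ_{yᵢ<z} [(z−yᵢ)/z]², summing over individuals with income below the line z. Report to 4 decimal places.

0.0935

Below z: R75,000, R110,000, R165,000 (q = 3 of N = 6).
Normalized shortfalls: (190000−75000)/190000 = 0.6053; (190000−110000)/190000 = 0.4211; (190000−165000)/190000 = 0.1316.
Squared: 0.3663; 0.1773; 0.0173.
Sum = 0.560942; P₂ = 0.560942 / 6 = 0.0935.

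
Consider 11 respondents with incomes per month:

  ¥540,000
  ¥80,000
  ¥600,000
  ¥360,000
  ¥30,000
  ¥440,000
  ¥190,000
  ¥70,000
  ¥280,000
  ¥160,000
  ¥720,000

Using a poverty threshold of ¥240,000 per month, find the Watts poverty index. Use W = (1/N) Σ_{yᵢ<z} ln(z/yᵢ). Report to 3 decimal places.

0.459

Below z: ¥30,000, ¥70,000, ¥80,000, ¥160,000, ¥190,000 (q = 5 of N = 11).
Log gaps: ln(240000/30000) = 2.0794; ln(240000/70000) = 1.2321; ln(240000/80000) = 1.0986; ln(240000/160000) = 0.4055; ln(240000/190000) = 0.2336.
W = 5.049277 / 11 = 0.459.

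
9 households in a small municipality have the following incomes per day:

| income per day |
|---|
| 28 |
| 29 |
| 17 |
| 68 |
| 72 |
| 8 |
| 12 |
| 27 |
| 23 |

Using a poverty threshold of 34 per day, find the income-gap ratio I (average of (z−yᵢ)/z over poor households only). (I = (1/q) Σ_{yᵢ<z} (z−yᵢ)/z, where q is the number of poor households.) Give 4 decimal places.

Incomes under z: 8, 12, 17, 23, 27, 28, 29 (q = 7 of N = 9).
Relative gaps: 0.7647, 0.6471, 0.5000, 0.3235, 0.2059, 0.1765, 0.1471; sum = 2.764706.
The income-gap ratio divides by q (the poor only): 2.764706 / 7 = 0.3950.

0.3950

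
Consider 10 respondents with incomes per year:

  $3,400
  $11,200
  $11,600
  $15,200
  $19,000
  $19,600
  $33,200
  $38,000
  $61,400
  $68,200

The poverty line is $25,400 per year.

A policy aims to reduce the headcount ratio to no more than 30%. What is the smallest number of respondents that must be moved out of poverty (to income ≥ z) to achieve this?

3

6 of the 10 respondents are poor, so H = 6/10 = 0.600.
A headcount ratio of at most 30% allows at most ⌊0.30 × 10⌋ = 3 poor respondents.
So at least 6 − 3 = 3 must be lifted.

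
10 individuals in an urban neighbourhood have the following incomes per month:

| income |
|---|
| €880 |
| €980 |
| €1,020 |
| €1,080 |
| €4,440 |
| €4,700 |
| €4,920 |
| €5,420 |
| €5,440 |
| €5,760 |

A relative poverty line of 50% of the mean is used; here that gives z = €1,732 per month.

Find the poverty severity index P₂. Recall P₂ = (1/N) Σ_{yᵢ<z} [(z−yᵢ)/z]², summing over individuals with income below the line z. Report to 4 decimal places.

0.0741

Incomes under z: €880, €980, €1,020, €1,080 (q = 4 of N = 10).
Shortfall ratios: (1732−880)/1732 = 0.4919; (1732−980)/1732 = 0.4342; (1732−1020)/1732 = 0.4111; (1732−1080)/1732 = 0.3764.
Squared: 0.2420; 0.1885; 0.1690; 0.1417.
Sum = 0.741195; P₂ = 0.741195 / 10 = 0.0741.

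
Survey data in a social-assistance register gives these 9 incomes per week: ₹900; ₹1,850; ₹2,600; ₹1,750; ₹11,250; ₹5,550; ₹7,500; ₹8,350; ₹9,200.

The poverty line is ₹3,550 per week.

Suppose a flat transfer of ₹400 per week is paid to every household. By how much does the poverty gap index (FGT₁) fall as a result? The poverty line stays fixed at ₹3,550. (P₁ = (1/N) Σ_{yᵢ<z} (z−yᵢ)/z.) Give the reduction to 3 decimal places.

Before: below the line — ₹900, ₹1,750, ₹1,850, ₹2,600; poverty gap index (FGT₁) = 0.22222.
After the ₹400 transfer: below the line — ₹1,300, ₹2,150, ₹2,250, ₹3,000; poverty gap index (FGT₁) = 0.17214.
Reduction = 0.22222 − 0.17214 = 0.050.

0.050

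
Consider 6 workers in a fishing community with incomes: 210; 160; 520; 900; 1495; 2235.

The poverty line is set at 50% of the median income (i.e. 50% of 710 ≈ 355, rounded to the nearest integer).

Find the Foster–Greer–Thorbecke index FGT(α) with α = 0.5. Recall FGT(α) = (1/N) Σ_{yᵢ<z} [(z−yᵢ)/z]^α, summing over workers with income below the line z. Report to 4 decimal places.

Incomes under z: 160, 210 (q = 2 of N = 6).
Relative gaps: (355−160)/355 = 0.5493; (355−210)/355 = 0.4085.
Raised to α = 0.5: 0.74114; 0.63910.
Sum = 1.380246; FGT(0.5) = 1.380246 / 6 = 0.2300.

0.2300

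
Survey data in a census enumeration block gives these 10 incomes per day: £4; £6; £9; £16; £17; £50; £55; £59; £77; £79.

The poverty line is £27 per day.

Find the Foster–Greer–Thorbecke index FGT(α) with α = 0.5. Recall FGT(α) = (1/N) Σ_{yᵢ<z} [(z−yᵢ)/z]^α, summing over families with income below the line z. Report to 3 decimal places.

Below the line: £4, £6, £9, £16, £17 (q = 5 of N = 10).
Shortfall ratios: (27−4)/27 = 0.8519; (27−6)/27 = 0.7778; (27−9)/27 = 0.6667; (27−16)/27 = 0.4074; (27−17)/27 = 0.3704.
Raised to α = 0.5: 0.92296; 0.88192; 0.81650; 0.63828; 0.60858.
Sum = 3.868237; FGT(0.5) = 3.868237 / 10 = 0.387.

0.387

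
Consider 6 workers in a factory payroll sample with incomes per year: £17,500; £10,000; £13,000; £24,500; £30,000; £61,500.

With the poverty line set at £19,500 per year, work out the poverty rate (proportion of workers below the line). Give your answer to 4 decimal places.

3 of the 6 workers have income below £19,500.
H = 3/6 = 0.5000.

0.5000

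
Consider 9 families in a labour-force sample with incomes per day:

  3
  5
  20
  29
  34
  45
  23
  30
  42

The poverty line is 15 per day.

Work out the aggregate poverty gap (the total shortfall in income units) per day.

Incomes under z: 3, 5 (q = 2 of N = 9).
Individual gaps: 15−3 = 12; 15−5 = 10.
Aggregate gap = 22.

22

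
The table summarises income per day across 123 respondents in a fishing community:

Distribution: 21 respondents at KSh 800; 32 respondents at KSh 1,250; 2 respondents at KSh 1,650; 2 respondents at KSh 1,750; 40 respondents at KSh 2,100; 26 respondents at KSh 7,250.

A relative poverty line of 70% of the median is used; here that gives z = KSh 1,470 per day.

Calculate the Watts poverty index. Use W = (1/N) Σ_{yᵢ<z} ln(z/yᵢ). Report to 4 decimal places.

0.1461

Below z: 21×KSh 800, 32×KSh 1,250 (q = 53 of N = 123).
ln(z/y) terms: ln(1470/800) = 0.6084 (×21); ln(1470/1250) = 0.1621 (×32).
W = 17.964328 / 123 = 0.1461.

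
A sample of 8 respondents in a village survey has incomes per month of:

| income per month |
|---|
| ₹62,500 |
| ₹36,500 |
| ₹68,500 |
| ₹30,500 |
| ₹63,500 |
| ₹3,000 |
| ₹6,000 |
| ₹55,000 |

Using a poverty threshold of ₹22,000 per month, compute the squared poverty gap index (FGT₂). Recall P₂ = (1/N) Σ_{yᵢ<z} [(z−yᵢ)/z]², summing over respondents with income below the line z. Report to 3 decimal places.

0.159

Below z: ₹3,000, ₹6,000 (q = 2 of N = 8).
Gap ratios (z−y)/z: (22000−3000)/22000 = 0.8636; (22000−6000)/22000 = 0.7273.
Squared: 0.7459; 0.5289.
Sum = 1.274793; P₂ = 1.274793 / 8 = 0.159.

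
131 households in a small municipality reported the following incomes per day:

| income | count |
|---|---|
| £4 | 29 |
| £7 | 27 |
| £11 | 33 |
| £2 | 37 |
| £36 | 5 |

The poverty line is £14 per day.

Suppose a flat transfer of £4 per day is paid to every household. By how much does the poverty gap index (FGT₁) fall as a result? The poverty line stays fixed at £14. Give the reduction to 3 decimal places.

0.257

Before: below the line — 37×£2, 29×£4, 27×£7, 33×£11; poverty gap index (FGT₁) = 0.55725.
After the £4 transfer: below the line — 37×£6, 29×£8, 27×£11; poverty gap index (FGT₁) = 0.30044.
Reduction = 0.55725 − 0.30044 = 0.257.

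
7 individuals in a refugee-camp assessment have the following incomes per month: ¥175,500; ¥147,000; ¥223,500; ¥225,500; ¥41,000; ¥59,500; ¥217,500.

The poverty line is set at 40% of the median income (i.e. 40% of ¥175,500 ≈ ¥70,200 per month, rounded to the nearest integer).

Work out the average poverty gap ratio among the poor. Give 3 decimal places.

Poor units: ¥41,000, ¥59,500 (q = 2 of N = 7).
Relative gaps: 0.4160, 0.1524; sum = 0.568376.
I averages over the q = 2 poor units only: 0.568376 / 2 = 0.284.

0.284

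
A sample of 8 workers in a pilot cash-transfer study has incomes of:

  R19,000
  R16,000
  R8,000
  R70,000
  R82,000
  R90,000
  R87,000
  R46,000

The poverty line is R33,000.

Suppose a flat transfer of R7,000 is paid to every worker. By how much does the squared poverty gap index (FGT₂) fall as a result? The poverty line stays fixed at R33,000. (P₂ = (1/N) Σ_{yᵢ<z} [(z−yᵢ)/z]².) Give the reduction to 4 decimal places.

Before: below the line — R8,000, R16,000, R19,000; squared poverty gap index (FGT₂) = 0.127410.
After the R7,000 transfer: below the line — R15,000, R23,000, R26,000; squared poverty gap index (FGT₂) = 0.054293.
Reduction = 0.127410 − 0.054293 = 0.0731.

0.0731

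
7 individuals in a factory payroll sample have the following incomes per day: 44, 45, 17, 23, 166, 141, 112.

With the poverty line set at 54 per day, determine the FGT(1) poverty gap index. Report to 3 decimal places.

0.230

Poor units: 17, 23, 44, 45 (q = 4 of N = 7).
Gap ratios (z−y)/z: (54−17)/54 = 0.6852; (54−23)/54 = 0.5741; (54−44)/54 = 0.1852; (54−45)/54 = 0.1667.
Σ = 1.611111. Dividing by the full population N = 7 gives P₁ = 0.230.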